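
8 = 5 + 3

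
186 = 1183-997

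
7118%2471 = 2176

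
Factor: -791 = -1 * 7^1 * 113^1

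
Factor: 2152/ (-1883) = -1 * 2^3 * 7^ (-1) = -8/7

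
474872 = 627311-152439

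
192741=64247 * 3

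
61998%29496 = 3006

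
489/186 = 163/62 ≈ 2.63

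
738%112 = 66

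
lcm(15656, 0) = 0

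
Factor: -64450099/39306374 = -1*2^(-1)*7^1*61^1*149^1*1013^1*19653187^(-1)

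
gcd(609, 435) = 87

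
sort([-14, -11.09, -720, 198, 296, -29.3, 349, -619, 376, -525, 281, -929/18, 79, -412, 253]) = [-720, -619, -525, -412, -929/18, -29.3, -14, -11.09, 79, 198, 253, 281, 296, 349, 376]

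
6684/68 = 98 + 5/17 ≈ 98.29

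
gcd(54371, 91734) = 1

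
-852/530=-426/265 ≈ -1.61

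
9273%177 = 69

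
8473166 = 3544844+4928322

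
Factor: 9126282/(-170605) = -1*2^1*3^1*5^(-1)*11^1*53^1*149^(-1)*229^(-1)*2609^1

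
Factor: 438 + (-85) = 353^1 = 353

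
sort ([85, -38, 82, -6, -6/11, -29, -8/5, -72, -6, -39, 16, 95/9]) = [-72, -39, -38, -29, -6, -6, -8/5, -6/11, 95/9, 16, 82, 85]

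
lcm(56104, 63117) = 504936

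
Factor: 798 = 2^1*3^1*7^1*19^1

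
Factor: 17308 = 2^2*4327^1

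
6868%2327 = 2214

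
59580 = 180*331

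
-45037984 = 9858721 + -54896705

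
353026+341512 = 694538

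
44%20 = 4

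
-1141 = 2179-3320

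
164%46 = 26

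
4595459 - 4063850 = 531609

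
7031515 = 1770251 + 5261264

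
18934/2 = 9467 = 9467.00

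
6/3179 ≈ 0.00189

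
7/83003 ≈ 0.0000843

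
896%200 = 96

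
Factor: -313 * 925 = -1 * 5^2 * 37^1 * 313^1 = -289525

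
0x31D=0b1100011101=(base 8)1435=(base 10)797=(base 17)2CF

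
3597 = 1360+2237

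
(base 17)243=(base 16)289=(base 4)22021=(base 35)ij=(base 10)649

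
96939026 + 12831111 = 109770137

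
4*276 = 1104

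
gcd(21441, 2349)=3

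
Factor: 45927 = 3^8*7^1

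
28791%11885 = 5021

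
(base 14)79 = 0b1101011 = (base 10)107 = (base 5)412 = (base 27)3q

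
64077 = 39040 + 25037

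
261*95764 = 24994404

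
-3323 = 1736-5059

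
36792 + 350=37142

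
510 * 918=468180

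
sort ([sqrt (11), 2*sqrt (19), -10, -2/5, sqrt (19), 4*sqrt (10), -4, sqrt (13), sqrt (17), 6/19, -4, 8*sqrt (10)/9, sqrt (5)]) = [-10, -4, -4, -2/5, 6/19, sqrt (5), 8*sqrt (10)/9, sqrt (11), sqrt (13), sqrt (17), sqrt (19), 2*sqrt (19), 4*sqrt (10)]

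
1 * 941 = 941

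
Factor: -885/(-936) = 2^(-3)*3^(-1)*5^1*13^(-1)*59^1 = 295/312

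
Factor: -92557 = -1*92557^1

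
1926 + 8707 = 10633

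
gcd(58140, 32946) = 1938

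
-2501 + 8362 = 5861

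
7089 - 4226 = 2863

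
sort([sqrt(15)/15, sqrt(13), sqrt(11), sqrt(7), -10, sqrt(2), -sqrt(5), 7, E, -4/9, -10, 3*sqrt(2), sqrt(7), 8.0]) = [-10, -10, -sqrt(5), -4/9, sqrt(15)/15, sqrt(2), sqrt(7), sqrt(7), E, sqrt(11), sqrt(13), 3*sqrt(2), 7, 8.0]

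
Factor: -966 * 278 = -1 * 2^2 * 3^1 * 7^1 * 23^1 * 139^1 = -268548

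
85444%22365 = 18349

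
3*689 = 2067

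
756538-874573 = -118035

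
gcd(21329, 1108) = 277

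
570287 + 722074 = 1292361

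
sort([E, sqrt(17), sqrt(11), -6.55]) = [-6.55, E, sqrt(11), sqrt(17)]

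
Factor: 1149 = 3^1 * 383^1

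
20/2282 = 10/1141 ≈ 0.00876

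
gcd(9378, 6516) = 18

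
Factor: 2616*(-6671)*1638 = -1*2^4*3^3*7^2*13^1*109^1*953^1 = -28585288368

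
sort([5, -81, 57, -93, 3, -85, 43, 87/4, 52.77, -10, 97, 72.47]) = [-93, -85, -81, -10, 3, 5, 87/4, 43, 52.77, 57, 72.47, 97]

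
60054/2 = 30027 = 30027.00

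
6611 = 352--6259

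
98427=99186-759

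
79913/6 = 13318 + 5/6 ≈ 13318.83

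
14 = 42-28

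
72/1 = 72 = 72.00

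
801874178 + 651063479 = 1452937657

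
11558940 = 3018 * 3830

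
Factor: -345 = -1 * 3^1 * 5^1 * 23^1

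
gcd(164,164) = 164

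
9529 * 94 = 895726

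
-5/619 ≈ -0.00808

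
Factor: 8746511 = 911^1*9601^1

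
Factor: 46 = 2^1*23^1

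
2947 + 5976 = 8923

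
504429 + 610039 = 1114468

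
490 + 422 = 912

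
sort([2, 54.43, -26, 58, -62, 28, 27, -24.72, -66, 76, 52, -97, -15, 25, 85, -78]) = [-97, -78, -66, -62, -26, -24.72, -15, 2, 25, 27, 28, 52, 54.43, 58, 76, 85]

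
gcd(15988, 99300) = 4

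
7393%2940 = 1513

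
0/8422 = 0 = 0.00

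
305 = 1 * 305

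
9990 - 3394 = 6596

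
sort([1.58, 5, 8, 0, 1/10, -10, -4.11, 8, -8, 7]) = [-10, -8, -4.11, 0, 1/10, 1.58, 5, 7, 8, 8]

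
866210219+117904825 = 984115044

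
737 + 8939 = 9676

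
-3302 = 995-4297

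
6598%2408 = 1782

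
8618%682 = 434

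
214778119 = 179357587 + 35420532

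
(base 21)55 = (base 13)86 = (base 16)6e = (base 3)11002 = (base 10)110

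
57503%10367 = 5668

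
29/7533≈0.00385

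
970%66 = 46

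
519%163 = 30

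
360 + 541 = 901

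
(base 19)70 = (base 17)7e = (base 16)85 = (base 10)133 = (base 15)8d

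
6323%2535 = 1253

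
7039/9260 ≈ 0.760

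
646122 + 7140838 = 7786960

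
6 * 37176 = 223056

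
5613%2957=2656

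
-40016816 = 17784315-57801131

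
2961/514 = 5+391/514 ≈ 5.76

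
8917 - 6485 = 2432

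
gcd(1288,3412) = 4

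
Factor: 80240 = 2^4*5^1*17^1*59^1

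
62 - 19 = 43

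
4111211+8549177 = 12660388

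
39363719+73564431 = 112928150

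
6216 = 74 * 84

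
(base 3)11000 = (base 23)4g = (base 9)130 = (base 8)154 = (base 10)108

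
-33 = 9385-9418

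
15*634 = 9510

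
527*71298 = 37574046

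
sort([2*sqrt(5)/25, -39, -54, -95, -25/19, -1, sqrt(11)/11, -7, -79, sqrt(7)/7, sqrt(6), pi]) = [-95, -79, -54, -39, -7, -25/19, -1, 2*sqrt(5)/25, sqrt(11)/11, sqrt(7)/7, sqrt(6), pi]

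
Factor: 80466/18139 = 2^1*3^1*11^(-1)*17^(-1)*97^(-1)*13411^1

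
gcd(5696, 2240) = 64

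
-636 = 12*(-53)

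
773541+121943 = 895484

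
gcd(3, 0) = 3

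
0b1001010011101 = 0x129d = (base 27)6ed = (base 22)9id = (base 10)4765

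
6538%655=643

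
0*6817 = 0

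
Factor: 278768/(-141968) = -1*7^1*131^1*467^(-1) = -917/467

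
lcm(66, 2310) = 2310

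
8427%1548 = 687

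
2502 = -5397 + 7899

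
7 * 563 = 3941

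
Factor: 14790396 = 2^2 * 3^1 * 107^1 * 11519^1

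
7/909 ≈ 0.00770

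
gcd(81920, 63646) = 2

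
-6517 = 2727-9244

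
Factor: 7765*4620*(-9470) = -1*2^3*3^1*5^3*7^1*11^1*947^1*1553^1 = -339729621000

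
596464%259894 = 76676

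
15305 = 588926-573621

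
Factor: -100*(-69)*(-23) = -1*2^2*3^1*5^2*23^2 = -158700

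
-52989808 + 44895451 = -8094357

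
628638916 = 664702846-36063930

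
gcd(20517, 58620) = 2931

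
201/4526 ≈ 0.0444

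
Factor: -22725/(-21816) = 2^(-3) * 3^(-1) * 5^2 = 25/24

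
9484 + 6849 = 16333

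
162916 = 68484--94432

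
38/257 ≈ 0.148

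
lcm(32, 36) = 288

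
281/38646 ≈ 0.00727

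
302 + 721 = 1023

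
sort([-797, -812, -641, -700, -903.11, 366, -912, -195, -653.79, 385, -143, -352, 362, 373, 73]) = [-912, -903.11, -812, -797, -700, -653.79, -641, -352, -195, -143, 73, 362, 366, 373, 385]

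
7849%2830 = 2189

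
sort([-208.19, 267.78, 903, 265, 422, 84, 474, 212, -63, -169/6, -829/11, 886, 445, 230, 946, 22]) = [-208.19, -829/11, -63, -169/6, 22, 84, 212, 230, 265, 267.78, 422, 445, 474, 886, 903, 946]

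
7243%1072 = 811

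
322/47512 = 161/23756 ≈ 0.00678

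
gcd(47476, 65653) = 83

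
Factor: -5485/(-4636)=2^(-2) * 5^1 * 19^(-1) * 61^(-1) * 1097^1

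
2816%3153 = 2816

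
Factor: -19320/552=-1*5^1*7^1=-35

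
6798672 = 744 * 9138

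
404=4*101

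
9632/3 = 3210 + 2/3 ≈ 3210.67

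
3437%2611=826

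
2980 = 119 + 2861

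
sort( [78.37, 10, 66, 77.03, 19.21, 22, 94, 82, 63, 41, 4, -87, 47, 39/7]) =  [-87, 4, 39/7, 10, 19.21, 22, 41, 47, 63, 66, 77.03, 78.37, 82, 94]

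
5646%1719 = 489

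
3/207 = 1/69 ≈ 0.0145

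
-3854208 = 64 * (-60222)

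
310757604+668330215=979087819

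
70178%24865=20448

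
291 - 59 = 232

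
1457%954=503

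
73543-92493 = -18950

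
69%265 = 69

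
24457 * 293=7165901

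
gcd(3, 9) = 3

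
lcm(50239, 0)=0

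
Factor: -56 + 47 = -1 * 3^2 = -9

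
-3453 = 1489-4942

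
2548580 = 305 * 8356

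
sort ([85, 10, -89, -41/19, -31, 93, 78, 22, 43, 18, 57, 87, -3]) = [-89, -31, -3, -41/19, 10, 18, 22, 43, 57, 78, 85, 87, 93]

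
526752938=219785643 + 306967295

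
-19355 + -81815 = -101170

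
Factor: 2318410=2^1*5^1*231841^1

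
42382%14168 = 14046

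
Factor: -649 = -1 * 11^1 * 59^1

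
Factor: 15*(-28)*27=-1*2^2*3^4*5^1*7^1=-11340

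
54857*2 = 109714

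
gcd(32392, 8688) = 8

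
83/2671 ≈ 0.0311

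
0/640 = 0 = 0.00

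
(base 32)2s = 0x5c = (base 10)92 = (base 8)134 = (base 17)57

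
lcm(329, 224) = 10528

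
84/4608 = 7/384 ≈ 0.0182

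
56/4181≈0.0134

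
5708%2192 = 1324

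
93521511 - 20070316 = 73451195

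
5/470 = 1/94 ≈ 0.0106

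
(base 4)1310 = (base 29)40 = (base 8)164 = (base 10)116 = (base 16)74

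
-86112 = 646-86758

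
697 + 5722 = 6419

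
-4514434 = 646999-5161433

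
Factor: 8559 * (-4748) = -1 * 2^2 * 3^3 * 317^1 * 1187^1 = -40638132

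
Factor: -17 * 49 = -1 * 7^2 * 17^1 = -833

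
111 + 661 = 772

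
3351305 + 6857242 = 10208547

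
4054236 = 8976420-4922184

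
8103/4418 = 1 + 3685/4418 ≈ 1.83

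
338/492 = 169/246 ≈ 0.687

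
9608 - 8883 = 725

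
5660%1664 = 668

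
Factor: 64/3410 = 2^5*5^(-1)*11^(-1)*31^(-1) = 32/1705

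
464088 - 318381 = 145707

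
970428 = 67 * 14484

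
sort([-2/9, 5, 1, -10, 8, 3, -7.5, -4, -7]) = [-10, -7.5, -7, -4, -2/9, 1, 3, 5, 8]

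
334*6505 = 2172670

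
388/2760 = 97/690 ≈ 0.141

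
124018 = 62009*2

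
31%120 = 31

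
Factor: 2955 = 3^1*5^1*197^1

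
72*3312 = 238464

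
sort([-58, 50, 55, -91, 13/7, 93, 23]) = [-91, -58, 13/7, 23, 50, 55, 93]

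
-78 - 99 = -177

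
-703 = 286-989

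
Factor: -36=-1 * 2^2 * 3^2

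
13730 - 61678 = -47948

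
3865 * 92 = 355580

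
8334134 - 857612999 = -849278865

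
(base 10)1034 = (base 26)1dk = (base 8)2012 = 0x40a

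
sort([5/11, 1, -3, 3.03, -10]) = [-10, -3, 5/11, 1, 3.03]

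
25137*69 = 1734453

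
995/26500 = 199/5300 ≈ 0.0375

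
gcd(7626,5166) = 246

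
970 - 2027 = -1057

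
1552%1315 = 237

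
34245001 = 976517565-942272564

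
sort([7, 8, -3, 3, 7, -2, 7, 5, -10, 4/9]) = [-10, -3, -2, 4/9, 3, 5, 7, 7, 7, 8]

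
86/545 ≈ 0.158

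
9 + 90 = 99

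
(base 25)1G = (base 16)29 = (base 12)35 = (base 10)41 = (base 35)16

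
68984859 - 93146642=-24161783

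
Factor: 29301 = 3^1 * 9767^1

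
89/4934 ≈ 0.0180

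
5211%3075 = 2136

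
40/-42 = -20/21 ≈ -0.952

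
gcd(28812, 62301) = 3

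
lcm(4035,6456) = 32280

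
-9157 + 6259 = -2898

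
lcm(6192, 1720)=30960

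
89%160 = 89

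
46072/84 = 548 + 10/21 ≈ 548.48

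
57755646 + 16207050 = 73962696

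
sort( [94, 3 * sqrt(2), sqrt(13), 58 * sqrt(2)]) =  [sqrt(13), 3 * sqrt(2), 58 * sqrt(2), 94]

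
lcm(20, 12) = 60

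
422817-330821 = 91996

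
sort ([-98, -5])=[-98, -5]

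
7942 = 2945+4997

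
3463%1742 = 1721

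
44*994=43736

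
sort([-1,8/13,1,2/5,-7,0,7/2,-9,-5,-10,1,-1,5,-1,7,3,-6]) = [-10,-9,-7,-6,-5,-1,-1,-1,0,2/5,8/13,1,1,3,7/2,5,7]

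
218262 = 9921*22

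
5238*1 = 5238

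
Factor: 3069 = 3^2*11^1*31^1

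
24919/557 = 44 + 411/557 ≈ 44.74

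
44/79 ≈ 0.557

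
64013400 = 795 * 80520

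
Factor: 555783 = 3^1*229^1*809^1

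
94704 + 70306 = 165010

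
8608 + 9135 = 17743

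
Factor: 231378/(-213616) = -1 * 2^(-3) * 3^1 * 7^2 * 13^(-2) * 79^(-1) * 787^1 = -115689/106808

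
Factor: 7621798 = 2^1 * 3810899^1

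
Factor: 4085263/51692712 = 2^(-3) * 3^(-1) * 7^1 * 13^1 * 647^(-1) * 3329^(-1) * 44893^1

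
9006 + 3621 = 12627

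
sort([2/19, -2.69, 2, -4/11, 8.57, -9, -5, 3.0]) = [-9, -5, -2.69, -4/11, 2/19, 2, 3.0, 8.57]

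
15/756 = 5/252 ≈ 0.0198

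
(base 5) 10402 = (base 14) 39d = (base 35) kr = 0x2d7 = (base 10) 727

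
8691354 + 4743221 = 13434575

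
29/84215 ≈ 0.000344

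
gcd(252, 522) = 18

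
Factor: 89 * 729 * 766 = 2^1 * 3^6 * 89^1 * 383^1 = 49698846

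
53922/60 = 898 + 7/10 = 898.70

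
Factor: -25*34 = -1*2^1*5^2*17^1 = -850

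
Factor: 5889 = 3^1 * 13^1 * 151^1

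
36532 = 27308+9224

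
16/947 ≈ 0.0169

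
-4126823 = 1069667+-5196490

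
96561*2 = 193122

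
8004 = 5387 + 2617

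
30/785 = 6/157 ≈ 0.0382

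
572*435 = 248820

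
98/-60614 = -49/30307 ≈ -0.00162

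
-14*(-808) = 11312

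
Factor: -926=-1*2^1*463^1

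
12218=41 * 298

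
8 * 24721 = 197768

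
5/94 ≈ 0.0532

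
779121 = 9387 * 83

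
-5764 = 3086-8850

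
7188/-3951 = -1-1079/1317 ≈ -1.82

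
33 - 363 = -330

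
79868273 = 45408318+34459955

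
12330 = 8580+3750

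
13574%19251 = 13574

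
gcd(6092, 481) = 1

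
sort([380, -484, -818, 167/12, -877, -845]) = [-877, -845, -818, -484, 167/12, 380]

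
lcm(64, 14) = 448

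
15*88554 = 1328310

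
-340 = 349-689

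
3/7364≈0.000407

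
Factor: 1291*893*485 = 5^1*19^1*47^1*97^1*1291^1 = 559138555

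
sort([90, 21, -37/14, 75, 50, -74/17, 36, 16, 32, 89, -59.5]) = [-59.5, -74/17, -37/14, 16, 21, 32, 36, 50, 75, 89, 90]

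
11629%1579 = 576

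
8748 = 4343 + 4405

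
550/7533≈0.0730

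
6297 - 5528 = 769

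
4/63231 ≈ 0.0000633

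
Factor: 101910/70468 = 2^(-1) * 3^1 * 5^1 * 43^1 * 223^(-1) = 645/446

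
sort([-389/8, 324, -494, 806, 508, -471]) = [-494, -471, -389/8, 324, 508, 806]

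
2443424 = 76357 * 32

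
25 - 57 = -32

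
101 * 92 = 9292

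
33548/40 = 8387/10 = 838.70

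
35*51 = 1785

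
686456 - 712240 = -25784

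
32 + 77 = 109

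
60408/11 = 5491 + 7/11 ≈ 5491.64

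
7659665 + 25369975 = 33029640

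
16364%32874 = 16364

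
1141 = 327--814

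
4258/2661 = 1 + 1597/2661 ≈ 1.60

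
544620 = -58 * (-9390) 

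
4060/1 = 4060 = 4060.00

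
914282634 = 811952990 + 102329644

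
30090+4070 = 34160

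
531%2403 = 531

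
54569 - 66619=-12050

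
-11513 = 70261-81774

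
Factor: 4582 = 2^1*29^1*79^1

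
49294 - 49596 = -302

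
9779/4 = 2444 + 3/4 = 2444.75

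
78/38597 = 6/2969 ≈ 0.00202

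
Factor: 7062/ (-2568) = -1 * 2^ (-2) * 11^1 = -11/4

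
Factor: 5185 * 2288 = 2^4 * 5^1 * 11^1 * 13^1 * 17^1 * 61^1 = 11863280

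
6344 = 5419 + 925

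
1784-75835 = -74051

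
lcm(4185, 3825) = 355725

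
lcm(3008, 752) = 3008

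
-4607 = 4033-8640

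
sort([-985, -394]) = [-985, -394]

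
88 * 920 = 80960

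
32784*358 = 11736672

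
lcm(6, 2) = 6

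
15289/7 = 2184 + 1/7 ≈ 2184.14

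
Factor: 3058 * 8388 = 2^3 * 3^2 * 11^1 * 139^1 * 233^1 = 25650504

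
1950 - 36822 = -34872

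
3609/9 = 401 = 401.00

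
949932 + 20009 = 969941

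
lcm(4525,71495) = 357475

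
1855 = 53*35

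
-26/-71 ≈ 0.366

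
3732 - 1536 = 2196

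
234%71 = 21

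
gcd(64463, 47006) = 1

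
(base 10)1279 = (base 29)1f3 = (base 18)3h1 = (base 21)2ij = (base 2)10011111111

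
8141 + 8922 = 17063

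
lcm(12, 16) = 48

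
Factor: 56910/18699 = 2^1*5^1*7^1*23^(-1) = 70/23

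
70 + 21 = 91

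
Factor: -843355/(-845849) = 5^1*31^1*5441^1*845849^(-1)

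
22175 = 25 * 887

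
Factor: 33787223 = 479^1*70537^1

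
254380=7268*35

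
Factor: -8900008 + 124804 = -1 * 2^2 * 3^1 * 731267^1 = -8775204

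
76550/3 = 25516 + 2/3 ≈ 25516.67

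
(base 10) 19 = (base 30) j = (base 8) 23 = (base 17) 12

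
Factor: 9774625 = 5^3*7^1*11171^1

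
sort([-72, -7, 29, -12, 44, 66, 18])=[-72, -12, -7, 18, 29, 44, 66]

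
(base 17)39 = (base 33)1r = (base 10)60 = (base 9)66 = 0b111100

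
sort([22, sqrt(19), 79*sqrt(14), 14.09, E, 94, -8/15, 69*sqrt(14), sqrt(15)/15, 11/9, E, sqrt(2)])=[-8/15, sqrt(15)/15, 11/9, sqrt(2), E, E, sqrt(19), 14.09, 22, 94, 69*sqrt(14), 79*sqrt(14)]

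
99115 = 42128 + 56987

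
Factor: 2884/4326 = 2^1*3^(-1) = 2/3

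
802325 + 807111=1609436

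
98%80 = 18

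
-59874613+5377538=-54497075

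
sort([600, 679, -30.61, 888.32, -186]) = [-186, -30.61, 600, 679, 888.32]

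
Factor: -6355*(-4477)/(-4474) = -1*2^(-1)*5^1*11^2*31^1*37^1*41^1*2237^(-1) = -28451335/4474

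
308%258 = 50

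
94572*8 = 756576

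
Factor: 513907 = 347^1*1481^1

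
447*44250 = 19779750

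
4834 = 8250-3416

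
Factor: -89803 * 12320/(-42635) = 2^5 * 7^2 * 11^1 * 8527^(-1) * 12829^1 = 221274592/8527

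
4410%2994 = 1416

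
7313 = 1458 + 5855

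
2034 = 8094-6060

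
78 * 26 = 2028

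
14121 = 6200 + 7921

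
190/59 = 3 + 13/59 ≈ 3.22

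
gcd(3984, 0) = 3984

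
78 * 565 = 44070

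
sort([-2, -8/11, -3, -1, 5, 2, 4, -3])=[-3, -3, -2, -1, -8/11, 2, 4, 5]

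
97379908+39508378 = 136888286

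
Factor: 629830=2^1*5^1*62983^1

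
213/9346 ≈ 0.0228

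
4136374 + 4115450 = 8251824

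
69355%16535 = 3215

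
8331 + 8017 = 16348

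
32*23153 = 740896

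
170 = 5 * 34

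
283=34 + 249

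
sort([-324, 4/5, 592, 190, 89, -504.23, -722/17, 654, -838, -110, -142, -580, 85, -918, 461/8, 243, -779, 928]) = [-918, -838, -779, -580, -504.23, -324, -142, -110, -722/17, 4/5, 461/8, 85, 89, 190, 243, 592, 654, 928]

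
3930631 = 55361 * 71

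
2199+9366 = 11565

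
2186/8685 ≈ 0.252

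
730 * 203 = 148190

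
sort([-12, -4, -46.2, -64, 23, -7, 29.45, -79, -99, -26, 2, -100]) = [-100, -99, -79, -64, -46.2, -26, -12, -7, -4, 2, 23, 29.45]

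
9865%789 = 397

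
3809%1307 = 1195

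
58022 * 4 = 232088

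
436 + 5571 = 6007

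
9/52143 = 3/17381 ≈ 0.000173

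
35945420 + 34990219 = 70935639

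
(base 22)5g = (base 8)176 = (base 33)3r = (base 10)126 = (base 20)66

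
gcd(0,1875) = 1875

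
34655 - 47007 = -12352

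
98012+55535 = 153547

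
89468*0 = 0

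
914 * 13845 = 12654330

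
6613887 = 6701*987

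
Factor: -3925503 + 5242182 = 3^1 * 7^2 * 13^2 * 53^1 = 1316679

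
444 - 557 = -113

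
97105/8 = 12138 + 1/8 ≈ 12138.13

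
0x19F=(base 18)151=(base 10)415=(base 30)DP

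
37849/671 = 56+273/671 ≈ 56.41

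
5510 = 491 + 5019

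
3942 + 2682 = 6624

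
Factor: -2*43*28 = -1*2^3*7^1*43^1 = -2408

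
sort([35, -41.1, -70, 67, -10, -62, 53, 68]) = [-70, -62, -41.1, -10, 35, 53, 67, 68]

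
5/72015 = 1/14403 ≈ 0.0000694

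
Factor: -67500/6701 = -1*2^2*3^3*5^4*6701^(-1)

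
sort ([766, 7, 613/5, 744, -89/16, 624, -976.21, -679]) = [-976.21, -679, -89/16, 7, 613/5, 624, 744, 766]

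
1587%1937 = 1587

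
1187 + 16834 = 18021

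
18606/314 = 59 + 40/157 ≈ 59.25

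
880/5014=440/2507 ≈ 0.176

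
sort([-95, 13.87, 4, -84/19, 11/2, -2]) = [-95, -84/19, -2, 4, 11/2, 13.87]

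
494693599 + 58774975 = 553468574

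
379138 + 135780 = 514918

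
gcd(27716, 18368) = 164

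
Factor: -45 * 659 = -1 * 3^2 * 5^1 * 659^1 = -29655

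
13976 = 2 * 6988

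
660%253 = 154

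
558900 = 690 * 810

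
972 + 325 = 1297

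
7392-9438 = -2046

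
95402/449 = 212 + 214/449 ≈ 212.48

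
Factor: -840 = -1*2^3*3^1*5^1*7^1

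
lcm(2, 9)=18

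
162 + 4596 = 4758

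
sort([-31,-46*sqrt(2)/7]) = [-31,-46*sqrt(2)/7]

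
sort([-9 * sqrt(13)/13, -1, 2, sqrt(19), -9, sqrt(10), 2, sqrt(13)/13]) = [-9, -9 * sqrt(13)/13, -1, sqrt(13)/13, 2, 2, sqrt(10), sqrt(19)]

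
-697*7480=-5213560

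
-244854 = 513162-758016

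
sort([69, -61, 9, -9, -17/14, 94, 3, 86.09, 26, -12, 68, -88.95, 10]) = [-88.95, -61, -12, -9, -17/14, 3, 9, 10, 26, 68, 69, 86.09, 94]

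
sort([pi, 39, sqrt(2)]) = [sqrt(2), pi, 39]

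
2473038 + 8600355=11073393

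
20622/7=2946=2946.00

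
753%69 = 63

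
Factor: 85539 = 3^1*28513^1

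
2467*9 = 22203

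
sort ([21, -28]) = [-28, 21]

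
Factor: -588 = -1*2^2*3^1*7^2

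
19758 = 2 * 9879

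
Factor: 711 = 3^2*79^1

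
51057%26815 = 24242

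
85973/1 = 85973 = 85973.00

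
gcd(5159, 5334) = 7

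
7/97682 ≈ 0.0000717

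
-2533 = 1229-3762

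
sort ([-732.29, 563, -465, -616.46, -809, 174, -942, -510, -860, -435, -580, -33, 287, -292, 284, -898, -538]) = [-942, -898, -860, -809, -732.29, -616.46, -580, -538, -510, -465, -435, -292, -33, 174, 284, 287, 563]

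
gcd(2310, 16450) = 70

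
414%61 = 48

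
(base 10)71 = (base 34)23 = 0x47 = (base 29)2d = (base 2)1000111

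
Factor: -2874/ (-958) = 3^1 = 3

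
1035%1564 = 1035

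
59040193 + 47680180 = 106720373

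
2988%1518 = 1470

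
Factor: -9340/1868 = -1*5^1 = -5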